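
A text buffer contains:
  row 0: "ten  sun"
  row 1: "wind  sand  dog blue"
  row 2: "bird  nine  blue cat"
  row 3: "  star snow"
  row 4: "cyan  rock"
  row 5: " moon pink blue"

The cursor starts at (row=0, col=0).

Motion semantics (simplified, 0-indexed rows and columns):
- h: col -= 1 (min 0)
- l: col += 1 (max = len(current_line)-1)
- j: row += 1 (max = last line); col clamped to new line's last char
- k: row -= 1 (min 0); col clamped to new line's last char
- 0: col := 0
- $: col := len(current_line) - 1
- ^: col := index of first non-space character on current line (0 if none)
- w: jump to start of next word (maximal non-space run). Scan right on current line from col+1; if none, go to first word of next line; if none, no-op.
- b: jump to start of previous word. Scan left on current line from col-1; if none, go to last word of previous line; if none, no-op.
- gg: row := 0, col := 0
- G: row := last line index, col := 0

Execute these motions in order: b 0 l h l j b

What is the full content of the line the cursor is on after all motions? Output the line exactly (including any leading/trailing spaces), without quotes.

Answer: wind  sand  dog blue

Derivation:
After 1 (b): row=0 col=0 char='t'
After 2 (0): row=0 col=0 char='t'
After 3 (l): row=0 col=1 char='e'
After 4 (h): row=0 col=0 char='t'
After 5 (l): row=0 col=1 char='e'
After 6 (j): row=1 col=1 char='i'
After 7 (b): row=1 col=0 char='w'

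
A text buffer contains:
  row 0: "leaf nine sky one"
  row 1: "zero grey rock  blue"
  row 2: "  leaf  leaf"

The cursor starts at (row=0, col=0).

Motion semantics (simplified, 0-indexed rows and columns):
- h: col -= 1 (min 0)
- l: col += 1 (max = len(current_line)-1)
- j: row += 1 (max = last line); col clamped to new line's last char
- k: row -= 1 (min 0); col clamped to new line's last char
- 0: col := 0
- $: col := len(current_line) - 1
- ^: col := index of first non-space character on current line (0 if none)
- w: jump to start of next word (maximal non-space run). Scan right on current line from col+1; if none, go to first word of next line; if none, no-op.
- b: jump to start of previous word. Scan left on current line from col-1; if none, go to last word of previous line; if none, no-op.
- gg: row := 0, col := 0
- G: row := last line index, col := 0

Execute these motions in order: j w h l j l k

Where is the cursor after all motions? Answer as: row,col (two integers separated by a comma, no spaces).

After 1 (j): row=1 col=0 char='z'
After 2 (w): row=1 col=5 char='g'
After 3 (h): row=1 col=4 char='_'
After 4 (l): row=1 col=5 char='g'
After 5 (j): row=2 col=5 char='f'
After 6 (l): row=2 col=6 char='_'
After 7 (k): row=1 col=6 char='r'

Answer: 1,6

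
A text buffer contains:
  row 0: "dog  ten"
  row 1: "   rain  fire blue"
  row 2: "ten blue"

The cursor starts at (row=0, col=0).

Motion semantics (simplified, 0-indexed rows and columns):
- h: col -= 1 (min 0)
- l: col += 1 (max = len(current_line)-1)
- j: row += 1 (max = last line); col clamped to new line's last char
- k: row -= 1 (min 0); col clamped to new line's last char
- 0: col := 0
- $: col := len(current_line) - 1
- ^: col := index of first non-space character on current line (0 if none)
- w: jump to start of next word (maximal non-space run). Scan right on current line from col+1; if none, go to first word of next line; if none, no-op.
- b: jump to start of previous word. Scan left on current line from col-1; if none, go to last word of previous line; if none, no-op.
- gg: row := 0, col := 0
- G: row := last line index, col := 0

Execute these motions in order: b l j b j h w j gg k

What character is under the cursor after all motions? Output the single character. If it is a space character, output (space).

After 1 (b): row=0 col=0 char='d'
After 2 (l): row=0 col=1 char='o'
After 3 (j): row=1 col=1 char='_'
After 4 (b): row=0 col=5 char='t'
After 5 (j): row=1 col=5 char='i'
After 6 (h): row=1 col=4 char='a'
After 7 (w): row=1 col=9 char='f'
After 8 (j): row=2 col=7 char='e'
After 9 (gg): row=0 col=0 char='d'
After 10 (k): row=0 col=0 char='d'

Answer: d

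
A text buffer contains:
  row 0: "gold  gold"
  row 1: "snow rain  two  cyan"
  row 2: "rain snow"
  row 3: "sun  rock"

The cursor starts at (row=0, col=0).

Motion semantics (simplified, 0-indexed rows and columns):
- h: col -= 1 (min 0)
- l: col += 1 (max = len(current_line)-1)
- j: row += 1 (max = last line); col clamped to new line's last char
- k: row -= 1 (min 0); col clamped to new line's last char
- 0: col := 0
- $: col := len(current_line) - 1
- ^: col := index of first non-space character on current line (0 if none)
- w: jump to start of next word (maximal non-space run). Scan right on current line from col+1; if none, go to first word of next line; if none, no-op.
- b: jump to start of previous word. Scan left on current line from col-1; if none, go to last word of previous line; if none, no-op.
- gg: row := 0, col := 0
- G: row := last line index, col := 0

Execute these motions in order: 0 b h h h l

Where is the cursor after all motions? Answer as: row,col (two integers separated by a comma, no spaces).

Answer: 0,1

Derivation:
After 1 (0): row=0 col=0 char='g'
After 2 (b): row=0 col=0 char='g'
After 3 (h): row=0 col=0 char='g'
After 4 (h): row=0 col=0 char='g'
After 5 (h): row=0 col=0 char='g'
After 6 (l): row=0 col=1 char='o'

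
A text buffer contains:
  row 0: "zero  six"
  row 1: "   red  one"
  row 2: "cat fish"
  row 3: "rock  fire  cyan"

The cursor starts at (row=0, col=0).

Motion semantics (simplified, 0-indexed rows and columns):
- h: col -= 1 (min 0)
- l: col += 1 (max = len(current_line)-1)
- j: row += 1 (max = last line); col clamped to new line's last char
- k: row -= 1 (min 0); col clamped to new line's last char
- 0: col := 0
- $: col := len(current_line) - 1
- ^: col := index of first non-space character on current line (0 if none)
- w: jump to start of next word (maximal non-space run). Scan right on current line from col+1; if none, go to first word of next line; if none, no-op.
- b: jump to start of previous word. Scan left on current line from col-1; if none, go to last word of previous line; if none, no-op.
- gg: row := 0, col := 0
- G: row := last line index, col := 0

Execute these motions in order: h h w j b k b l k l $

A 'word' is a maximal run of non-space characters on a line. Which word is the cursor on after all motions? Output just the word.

Answer: six

Derivation:
After 1 (h): row=0 col=0 char='z'
After 2 (h): row=0 col=0 char='z'
After 3 (w): row=0 col=6 char='s'
After 4 (j): row=1 col=6 char='_'
After 5 (b): row=1 col=3 char='r'
After 6 (k): row=0 col=3 char='o'
After 7 (b): row=0 col=0 char='z'
After 8 (l): row=0 col=1 char='e'
After 9 (k): row=0 col=1 char='e'
After 10 (l): row=0 col=2 char='r'
After 11 ($): row=0 col=8 char='x'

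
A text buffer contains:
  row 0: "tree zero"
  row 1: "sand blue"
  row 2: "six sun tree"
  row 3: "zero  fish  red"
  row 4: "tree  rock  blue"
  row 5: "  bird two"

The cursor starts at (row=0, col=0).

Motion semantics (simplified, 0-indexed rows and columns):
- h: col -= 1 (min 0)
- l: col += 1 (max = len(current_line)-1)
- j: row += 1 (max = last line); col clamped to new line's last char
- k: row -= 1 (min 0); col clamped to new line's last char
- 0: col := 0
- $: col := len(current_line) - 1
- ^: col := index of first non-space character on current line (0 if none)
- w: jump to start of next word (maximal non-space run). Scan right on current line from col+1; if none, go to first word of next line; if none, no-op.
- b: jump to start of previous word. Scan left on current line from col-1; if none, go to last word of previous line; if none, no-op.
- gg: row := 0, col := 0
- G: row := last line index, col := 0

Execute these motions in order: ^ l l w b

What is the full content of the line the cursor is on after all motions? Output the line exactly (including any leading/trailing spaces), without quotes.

Answer: tree zero

Derivation:
After 1 (^): row=0 col=0 char='t'
After 2 (l): row=0 col=1 char='r'
After 3 (l): row=0 col=2 char='e'
After 4 (w): row=0 col=5 char='z'
After 5 (b): row=0 col=0 char='t'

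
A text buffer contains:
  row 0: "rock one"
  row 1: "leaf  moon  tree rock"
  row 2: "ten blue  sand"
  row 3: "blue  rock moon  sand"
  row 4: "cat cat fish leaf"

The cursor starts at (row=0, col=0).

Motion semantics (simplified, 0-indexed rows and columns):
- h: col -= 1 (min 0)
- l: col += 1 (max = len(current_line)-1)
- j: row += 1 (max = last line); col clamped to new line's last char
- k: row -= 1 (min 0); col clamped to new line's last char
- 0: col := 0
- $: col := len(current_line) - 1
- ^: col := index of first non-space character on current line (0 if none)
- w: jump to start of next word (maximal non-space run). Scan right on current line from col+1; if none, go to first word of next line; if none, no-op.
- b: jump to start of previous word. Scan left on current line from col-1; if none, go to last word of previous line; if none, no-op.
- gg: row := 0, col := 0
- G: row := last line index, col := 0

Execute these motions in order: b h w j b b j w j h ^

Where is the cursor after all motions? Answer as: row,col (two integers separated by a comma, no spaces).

After 1 (b): row=0 col=0 char='r'
After 2 (h): row=0 col=0 char='r'
After 3 (w): row=0 col=5 char='o'
After 4 (j): row=1 col=5 char='_'
After 5 (b): row=1 col=0 char='l'
After 6 (b): row=0 col=5 char='o'
After 7 (j): row=1 col=5 char='_'
After 8 (w): row=1 col=6 char='m'
After 9 (j): row=2 col=6 char='u'
After 10 (h): row=2 col=5 char='l'
After 11 (^): row=2 col=0 char='t'

Answer: 2,0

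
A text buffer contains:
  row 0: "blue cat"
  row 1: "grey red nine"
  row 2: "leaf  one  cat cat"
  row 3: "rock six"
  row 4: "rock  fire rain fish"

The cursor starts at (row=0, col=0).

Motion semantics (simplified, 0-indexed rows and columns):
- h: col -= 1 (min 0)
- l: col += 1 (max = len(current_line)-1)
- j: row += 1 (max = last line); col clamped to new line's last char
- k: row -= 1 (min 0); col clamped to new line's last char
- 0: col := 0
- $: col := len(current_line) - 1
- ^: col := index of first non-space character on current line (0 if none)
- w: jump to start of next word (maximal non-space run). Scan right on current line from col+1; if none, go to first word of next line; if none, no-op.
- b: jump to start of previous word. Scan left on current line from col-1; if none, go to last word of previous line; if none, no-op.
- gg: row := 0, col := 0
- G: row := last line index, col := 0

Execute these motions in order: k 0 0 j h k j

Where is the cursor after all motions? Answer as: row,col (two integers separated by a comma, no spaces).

After 1 (k): row=0 col=0 char='b'
After 2 (0): row=0 col=0 char='b'
After 3 (0): row=0 col=0 char='b'
After 4 (j): row=1 col=0 char='g'
After 5 (h): row=1 col=0 char='g'
After 6 (k): row=0 col=0 char='b'
After 7 (j): row=1 col=0 char='g'

Answer: 1,0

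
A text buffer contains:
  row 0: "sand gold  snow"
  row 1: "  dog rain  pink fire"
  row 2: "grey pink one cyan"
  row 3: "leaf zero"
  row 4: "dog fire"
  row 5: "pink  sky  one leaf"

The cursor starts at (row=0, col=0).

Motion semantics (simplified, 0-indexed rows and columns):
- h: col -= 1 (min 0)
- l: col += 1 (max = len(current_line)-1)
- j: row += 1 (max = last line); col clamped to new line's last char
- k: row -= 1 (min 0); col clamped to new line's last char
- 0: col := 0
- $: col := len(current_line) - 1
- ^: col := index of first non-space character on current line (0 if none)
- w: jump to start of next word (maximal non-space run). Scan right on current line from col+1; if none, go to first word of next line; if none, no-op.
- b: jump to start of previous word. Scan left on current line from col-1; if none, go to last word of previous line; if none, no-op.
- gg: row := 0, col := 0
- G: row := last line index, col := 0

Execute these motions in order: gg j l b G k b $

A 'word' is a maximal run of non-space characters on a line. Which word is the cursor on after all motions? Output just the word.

Answer: zero

Derivation:
After 1 (gg): row=0 col=0 char='s'
After 2 (j): row=1 col=0 char='_'
After 3 (l): row=1 col=1 char='_'
After 4 (b): row=0 col=11 char='s'
After 5 (G): row=5 col=0 char='p'
After 6 (k): row=4 col=0 char='d'
After 7 (b): row=3 col=5 char='z'
After 8 ($): row=3 col=8 char='o'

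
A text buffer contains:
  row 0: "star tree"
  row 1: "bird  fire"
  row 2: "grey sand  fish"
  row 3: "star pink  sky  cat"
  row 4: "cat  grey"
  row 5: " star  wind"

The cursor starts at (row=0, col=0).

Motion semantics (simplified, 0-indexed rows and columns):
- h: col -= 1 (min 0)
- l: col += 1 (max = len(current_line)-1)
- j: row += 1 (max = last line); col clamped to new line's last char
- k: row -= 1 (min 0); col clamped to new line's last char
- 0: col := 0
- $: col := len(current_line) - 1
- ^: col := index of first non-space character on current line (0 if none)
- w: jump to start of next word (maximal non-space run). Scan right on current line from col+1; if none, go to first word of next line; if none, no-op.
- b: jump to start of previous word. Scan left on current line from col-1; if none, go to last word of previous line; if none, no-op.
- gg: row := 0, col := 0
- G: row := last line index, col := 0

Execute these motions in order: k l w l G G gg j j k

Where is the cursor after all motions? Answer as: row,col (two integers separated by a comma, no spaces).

After 1 (k): row=0 col=0 char='s'
After 2 (l): row=0 col=1 char='t'
After 3 (w): row=0 col=5 char='t'
After 4 (l): row=0 col=6 char='r'
After 5 (G): row=5 col=0 char='_'
After 6 (G): row=5 col=0 char='_'
After 7 (gg): row=0 col=0 char='s'
After 8 (j): row=1 col=0 char='b'
After 9 (j): row=2 col=0 char='g'
After 10 (k): row=1 col=0 char='b'

Answer: 1,0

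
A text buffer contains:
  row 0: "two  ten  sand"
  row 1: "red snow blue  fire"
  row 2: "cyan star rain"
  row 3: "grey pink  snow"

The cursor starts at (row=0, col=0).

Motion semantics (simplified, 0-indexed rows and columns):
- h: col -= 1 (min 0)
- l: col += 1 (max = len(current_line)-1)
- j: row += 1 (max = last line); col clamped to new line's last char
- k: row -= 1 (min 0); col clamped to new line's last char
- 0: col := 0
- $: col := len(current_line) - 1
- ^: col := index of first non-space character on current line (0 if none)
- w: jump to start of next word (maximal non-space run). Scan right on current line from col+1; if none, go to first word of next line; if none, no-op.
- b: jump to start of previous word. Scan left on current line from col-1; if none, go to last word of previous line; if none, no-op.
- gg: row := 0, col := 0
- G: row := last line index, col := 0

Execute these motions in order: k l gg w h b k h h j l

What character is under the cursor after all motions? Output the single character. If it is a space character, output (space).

After 1 (k): row=0 col=0 char='t'
After 2 (l): row=0 col=1 char='w'
After 3 (gg): row=0 col=0 char='t'
After 4 (w): row=0 col=5 char='t'
After 5 (h): row=0 col=4 char='_'
After 6 (b): row=0 col=0 char='t'
After 7 (k): row=0 col=0 char='t'
After 8 (h): row=0 col=0 char='t'
After 9 (h): row=0 col=0 char='t'
After 10 (j): row=1 col=0 char='r'
After 11 (l): row=1 col=1 char='e'

Answer: e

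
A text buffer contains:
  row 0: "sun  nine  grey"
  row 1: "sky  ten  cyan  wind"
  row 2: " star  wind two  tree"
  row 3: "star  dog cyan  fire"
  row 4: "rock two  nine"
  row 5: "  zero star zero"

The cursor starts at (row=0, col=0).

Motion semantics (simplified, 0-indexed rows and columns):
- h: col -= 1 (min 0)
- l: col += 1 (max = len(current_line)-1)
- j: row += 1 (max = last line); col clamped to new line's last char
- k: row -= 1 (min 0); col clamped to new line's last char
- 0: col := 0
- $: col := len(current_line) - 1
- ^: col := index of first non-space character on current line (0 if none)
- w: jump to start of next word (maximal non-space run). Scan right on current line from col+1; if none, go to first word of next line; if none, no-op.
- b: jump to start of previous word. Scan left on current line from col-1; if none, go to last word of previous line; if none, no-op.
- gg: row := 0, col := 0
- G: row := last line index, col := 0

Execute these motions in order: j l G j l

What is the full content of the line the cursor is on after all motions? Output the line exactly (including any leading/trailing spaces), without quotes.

After 1 (j): row=1 col=0 char='s'
After 2 (l): row=1 col=1 char='k'
After 3 (G): row=5 col=0 char='_'
After 4 (j): row=5 col=0 char='_'
After 5 (l): row=5 col=1 char='_'

Answer:   zero star zero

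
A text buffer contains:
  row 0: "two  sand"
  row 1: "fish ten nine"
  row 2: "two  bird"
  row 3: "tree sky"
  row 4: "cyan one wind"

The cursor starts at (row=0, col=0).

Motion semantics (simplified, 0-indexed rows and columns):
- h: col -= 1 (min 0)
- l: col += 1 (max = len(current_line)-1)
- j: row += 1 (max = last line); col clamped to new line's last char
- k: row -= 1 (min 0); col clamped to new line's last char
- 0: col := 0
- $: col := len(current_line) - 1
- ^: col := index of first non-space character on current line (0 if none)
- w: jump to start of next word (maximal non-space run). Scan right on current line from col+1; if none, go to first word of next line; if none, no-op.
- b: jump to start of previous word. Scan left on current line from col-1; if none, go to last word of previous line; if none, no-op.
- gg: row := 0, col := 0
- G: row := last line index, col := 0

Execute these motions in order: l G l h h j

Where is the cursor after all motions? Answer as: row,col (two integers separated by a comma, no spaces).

Answer: 4,0

Derivation:
After 1 (l): row=0 col=1 char='w'
After 2 (G): row=4 col=0 char='c'
After 3 (l): row=4 col=1 char='y'
After 4 (h): row=4 col=0 char='c'
After 5 (h): row=4 col=0 char='c'
After 6 (j): row=4 col=0 char='c'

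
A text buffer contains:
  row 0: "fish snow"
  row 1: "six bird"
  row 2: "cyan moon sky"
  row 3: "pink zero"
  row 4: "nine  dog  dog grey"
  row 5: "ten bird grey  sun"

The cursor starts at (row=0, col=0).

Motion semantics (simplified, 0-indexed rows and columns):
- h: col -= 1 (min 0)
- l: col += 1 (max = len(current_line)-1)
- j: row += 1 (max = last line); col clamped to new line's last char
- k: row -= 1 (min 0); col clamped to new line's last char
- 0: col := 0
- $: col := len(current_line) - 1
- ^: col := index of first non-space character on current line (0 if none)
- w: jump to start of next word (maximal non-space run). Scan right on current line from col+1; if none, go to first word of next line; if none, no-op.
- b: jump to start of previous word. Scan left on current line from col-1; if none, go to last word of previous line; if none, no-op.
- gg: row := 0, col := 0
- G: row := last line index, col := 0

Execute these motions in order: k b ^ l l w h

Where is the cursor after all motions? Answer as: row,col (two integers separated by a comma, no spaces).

Answer: 0,4

Derivation:
After 1 (k): row=0 col=0 char='f'
After 2 (b): row=0 col=0 char='f'
After 3 (^): row=0 col=0 char='f'
After 4 (l): row=0 col=1 char='i'
After 5 (l): row=0 col=2 char='s'
After 6 (w): row=0 col=5 char='s'
After 7 (h): row=0 col=4 char='_'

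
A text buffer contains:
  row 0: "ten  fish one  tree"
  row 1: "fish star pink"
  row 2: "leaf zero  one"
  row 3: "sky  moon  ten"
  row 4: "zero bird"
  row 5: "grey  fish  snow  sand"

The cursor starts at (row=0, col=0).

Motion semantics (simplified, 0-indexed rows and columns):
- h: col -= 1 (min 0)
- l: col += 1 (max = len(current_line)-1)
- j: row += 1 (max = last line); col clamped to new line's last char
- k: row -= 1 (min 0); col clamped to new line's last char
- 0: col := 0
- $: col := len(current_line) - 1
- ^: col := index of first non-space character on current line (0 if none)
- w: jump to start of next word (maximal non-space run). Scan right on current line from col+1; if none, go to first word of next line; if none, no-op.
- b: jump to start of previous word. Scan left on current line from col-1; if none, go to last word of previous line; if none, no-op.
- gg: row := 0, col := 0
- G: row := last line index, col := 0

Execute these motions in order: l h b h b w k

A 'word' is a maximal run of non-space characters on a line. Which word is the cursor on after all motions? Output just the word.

After 1 (l): row=0 col=1 char='e'
After 2 (h): row=0 col=0 char='t'
After 3 (b): row=0 col=0 char='t'
After 4 (h): row=0 col=0 char='t'
After 5 (b): row=0 col=0 char='t'
After 6 (w): row=0 col=5 char='f'
After 7 (k): row=0 col=5 char='f'

Answer: fish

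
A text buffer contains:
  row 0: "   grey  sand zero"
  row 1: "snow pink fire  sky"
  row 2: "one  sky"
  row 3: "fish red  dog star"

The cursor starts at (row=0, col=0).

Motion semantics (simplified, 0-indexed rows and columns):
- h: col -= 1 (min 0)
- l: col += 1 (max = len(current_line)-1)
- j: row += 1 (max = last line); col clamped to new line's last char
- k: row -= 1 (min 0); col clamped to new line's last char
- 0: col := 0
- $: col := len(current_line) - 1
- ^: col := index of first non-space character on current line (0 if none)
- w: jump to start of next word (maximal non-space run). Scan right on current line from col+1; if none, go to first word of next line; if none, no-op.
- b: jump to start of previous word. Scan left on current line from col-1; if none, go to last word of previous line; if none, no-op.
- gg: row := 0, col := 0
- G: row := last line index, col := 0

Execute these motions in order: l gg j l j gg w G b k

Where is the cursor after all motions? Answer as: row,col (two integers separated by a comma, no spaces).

Answer: 1,5

Derivation:
After 1 (l): row=0 col=1 char='_'
After 2 (gg): row=0 col=0 char='_'
After 3 (j): row=1 col=0 char='s'
After 4 (l): row=1 col=1 char='n'
After 5 (j): row=2 col=1 char='n'
After 6 (gg): row=0 col=0 char='_'
After 7 (w): row=0 col=3 char='g'
After 8 (G): row=3 col=0 char='f'
After 9 (b): row=2 col=5 char='s'
After 10 (k): row=1 col=5 char='p'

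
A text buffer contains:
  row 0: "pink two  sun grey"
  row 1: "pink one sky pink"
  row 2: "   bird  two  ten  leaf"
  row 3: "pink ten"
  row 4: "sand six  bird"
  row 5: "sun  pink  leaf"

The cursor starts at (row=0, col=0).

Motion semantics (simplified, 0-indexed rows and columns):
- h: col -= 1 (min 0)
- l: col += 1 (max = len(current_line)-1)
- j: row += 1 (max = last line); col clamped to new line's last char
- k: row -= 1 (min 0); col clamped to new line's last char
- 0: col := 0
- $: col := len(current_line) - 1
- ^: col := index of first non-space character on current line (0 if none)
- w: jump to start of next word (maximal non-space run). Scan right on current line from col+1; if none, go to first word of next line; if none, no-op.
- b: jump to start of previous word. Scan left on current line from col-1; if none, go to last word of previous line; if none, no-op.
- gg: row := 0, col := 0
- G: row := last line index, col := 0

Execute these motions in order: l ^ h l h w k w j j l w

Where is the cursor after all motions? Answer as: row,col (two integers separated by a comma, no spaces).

After 1 (l): row=0 col=1 char='i'
After 2 (^): row=0 col=0 char='p'
After 3 (h): row=0 col=0 char='p'
After 4 (l): row=0 col=1 char='i'
After 5 (h): row=0 col=0 char='p'
After 6 (w): row=0 col=5 char='t'
After 7 (k): row=0 col=5 char='t'
After 8 (w): row=0 col=10 char='s'
After 9 (j): row=1 col=10 char='k'
After 10 (j): row=2 col=10 char='w'
After 11 (l): row=2 col=11 char='o'
After 12 (w): row=2 col=14 char='t'

Answer: 2,14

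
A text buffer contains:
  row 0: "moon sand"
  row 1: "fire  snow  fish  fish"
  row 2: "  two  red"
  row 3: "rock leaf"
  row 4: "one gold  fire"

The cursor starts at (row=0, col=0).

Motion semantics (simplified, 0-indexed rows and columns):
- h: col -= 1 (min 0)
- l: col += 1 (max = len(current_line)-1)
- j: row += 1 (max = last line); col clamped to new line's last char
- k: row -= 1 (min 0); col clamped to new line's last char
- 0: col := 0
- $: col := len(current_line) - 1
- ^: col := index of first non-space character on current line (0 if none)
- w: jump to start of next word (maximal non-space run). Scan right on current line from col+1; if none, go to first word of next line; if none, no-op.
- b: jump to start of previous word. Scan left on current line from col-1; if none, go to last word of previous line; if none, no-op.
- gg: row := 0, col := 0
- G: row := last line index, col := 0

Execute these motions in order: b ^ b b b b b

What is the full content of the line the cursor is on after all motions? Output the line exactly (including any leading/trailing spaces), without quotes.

After 1 (b): row=0 col=0 char='m'
After 2 (^): row=0 col=0 char='m'
After 3 (b): row=0 col=0 char='m'
After 4 (b): row=0 col=0 char='m'
After 5 (b): row=0 col=0 char='m'
After 6 (b): row=0 col=0 char='m'
After 7 (b): row=0 col=0 char='m'

Answer: moon sand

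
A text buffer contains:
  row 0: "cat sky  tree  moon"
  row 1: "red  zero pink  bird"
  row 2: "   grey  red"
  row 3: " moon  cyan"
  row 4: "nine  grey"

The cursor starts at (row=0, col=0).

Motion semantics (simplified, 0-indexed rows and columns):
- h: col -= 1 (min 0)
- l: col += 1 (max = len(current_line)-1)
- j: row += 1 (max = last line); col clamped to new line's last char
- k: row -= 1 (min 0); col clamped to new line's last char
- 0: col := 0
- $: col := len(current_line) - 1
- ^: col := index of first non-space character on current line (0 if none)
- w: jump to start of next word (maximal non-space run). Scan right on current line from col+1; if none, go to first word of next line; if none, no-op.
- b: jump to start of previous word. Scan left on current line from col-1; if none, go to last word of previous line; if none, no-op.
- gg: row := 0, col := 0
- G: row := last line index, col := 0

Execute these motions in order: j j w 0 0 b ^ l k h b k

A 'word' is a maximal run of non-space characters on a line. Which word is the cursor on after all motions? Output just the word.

After 1 (j): row=1 col=0 char='r'
After 2 (j): row=2 col=0 char='_'
After 3 (w): row=2 col=3 char='g'
After 4 (0): row=2 col=0 char='_'
After 5 (0): row=2 col=0 char='_'
After 6 (b): row=1 col=16 char='b'
After 7 (^): row=1 col=0 char='r'
After 8 (l): row=1 col=1 char='e'
After 9 (k): row=0 col=1 char='a'
After 10 (h): row=0 col=0 char='c'
After 11 (b): row=0 col=0 char='c'
After 12 (k): row=0 col=0 char='c'

Answer: cat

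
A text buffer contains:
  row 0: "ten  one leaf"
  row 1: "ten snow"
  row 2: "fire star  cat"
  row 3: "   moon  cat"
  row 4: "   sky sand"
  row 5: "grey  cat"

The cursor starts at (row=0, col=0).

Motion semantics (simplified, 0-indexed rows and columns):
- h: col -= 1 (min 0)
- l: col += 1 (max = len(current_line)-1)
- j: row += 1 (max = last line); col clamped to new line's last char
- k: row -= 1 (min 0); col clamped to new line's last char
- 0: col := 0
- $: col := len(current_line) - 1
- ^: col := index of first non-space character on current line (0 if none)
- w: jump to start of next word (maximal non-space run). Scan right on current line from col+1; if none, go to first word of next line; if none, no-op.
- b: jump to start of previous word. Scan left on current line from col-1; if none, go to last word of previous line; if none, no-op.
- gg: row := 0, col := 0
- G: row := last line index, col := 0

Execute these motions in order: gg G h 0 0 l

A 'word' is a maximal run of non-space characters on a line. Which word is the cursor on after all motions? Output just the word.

Answer: grey

Derivation:
After 1 (gg): row=0 col=0 char='t'
After 2 (G): row=5 col=0 char='g'
After 3 (h): row=5 col=0 char='g'
After 4 (0): row=5 col=0 char='g'
After 5 (0): row=5 col=0 char='g'
After 6 (l): row=5 col=1 char='r'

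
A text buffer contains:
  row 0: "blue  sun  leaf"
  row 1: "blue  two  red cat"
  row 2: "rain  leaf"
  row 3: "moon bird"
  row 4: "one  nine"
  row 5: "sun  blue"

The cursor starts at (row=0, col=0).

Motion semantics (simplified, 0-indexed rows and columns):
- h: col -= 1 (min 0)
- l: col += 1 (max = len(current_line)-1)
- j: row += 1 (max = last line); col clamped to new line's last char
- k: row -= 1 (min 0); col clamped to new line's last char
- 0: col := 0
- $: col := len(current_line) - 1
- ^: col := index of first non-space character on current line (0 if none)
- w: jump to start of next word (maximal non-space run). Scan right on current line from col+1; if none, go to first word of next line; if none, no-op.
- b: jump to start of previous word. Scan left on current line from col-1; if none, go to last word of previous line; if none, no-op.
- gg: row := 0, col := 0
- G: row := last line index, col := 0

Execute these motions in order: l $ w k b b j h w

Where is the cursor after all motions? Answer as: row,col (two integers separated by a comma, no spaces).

Answer: 1,6

Derivation:
After 1 (l): row=0 col=1 char='l'
After 2 ($): row=0 col=14 char='f'
After 3 (w): row=1 col=0 char='b'
After 4 (k): row=0 col=0 char='b'
After 5 (b): row=0 col=0 char='b'
After 6 (b): row=0 col=0 char='b'
After 7 (j): row=1 col=0 char='b'
After 8 (h): row=1 col=0 char='b'
After 9 (w): row=1 col=6 char='t'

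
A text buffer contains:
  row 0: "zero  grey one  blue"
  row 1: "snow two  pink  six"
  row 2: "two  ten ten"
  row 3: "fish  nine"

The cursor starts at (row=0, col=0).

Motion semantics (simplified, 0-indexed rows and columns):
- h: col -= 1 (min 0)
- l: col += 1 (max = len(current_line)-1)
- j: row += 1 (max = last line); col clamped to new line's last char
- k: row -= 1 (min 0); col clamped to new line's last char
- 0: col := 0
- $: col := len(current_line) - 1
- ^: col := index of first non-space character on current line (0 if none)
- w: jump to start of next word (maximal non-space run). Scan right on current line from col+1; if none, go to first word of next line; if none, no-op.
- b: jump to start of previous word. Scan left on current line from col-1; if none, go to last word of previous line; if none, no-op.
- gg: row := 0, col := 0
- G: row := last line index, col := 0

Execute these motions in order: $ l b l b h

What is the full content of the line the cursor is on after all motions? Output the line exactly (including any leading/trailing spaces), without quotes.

After 1 ($): row=0 col=19 char='e'
After 2 (l): row=0 col=19 char='e'
After 3 (b): row=0 col=16 char='b'
After 4 (l): row=0 col=17 char='l'
After 5 (b): row=0 col=16 char='b'
After 6 (h): row=0 col=15 char='_'

Answer: zero  grey one  blue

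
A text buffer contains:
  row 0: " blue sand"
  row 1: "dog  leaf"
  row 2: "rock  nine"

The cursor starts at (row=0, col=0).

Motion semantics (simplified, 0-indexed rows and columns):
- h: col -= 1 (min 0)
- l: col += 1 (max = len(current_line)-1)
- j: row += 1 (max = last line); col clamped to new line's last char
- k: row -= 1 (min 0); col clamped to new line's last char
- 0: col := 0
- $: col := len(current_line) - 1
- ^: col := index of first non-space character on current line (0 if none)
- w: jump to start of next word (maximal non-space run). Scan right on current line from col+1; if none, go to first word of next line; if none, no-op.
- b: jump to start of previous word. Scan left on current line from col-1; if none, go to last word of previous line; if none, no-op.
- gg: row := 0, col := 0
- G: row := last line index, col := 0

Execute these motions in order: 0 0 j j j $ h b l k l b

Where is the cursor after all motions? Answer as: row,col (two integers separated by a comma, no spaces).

After 1 (0): row=0 col=0 char='_'
After 2 (0): row=0 col=0 char='_'
After 3 (j): row=1 col=0 char='d'
After 4 (j): row=2 col=0 char='r'
After 5 (j): row=2 col=0 char='r'
After 6 ($): row=2 col=9 char='e'
After 7 (h): row=2 col=8 char='n'
After 8 (b): row=2 col=6 char='n'
After 9 (l): row=2 col=7 char='i'
After 10 (k): row=1 col=7 char='a'
After 11 (l): row=1 col=8 char='f'
After 12 (b): row=1 col=5 char='l'

Answer: 1,5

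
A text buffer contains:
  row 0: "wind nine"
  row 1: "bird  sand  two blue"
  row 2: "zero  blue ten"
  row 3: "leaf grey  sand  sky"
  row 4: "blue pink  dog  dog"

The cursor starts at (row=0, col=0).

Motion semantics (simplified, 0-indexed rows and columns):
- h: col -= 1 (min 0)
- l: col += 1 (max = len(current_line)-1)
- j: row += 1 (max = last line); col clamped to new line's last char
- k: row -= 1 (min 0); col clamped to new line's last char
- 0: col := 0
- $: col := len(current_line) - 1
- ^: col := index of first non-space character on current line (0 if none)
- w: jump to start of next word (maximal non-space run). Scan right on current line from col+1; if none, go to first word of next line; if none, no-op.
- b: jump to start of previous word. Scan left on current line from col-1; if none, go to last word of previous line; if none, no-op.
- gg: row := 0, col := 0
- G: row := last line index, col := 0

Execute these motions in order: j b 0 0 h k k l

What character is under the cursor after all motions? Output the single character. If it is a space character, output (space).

After 1 (j): row=1 col=0 char='b'
After 2 (b): row=0 col=5 char='n'
After 3 (0): row=0 col=0 char='w'
After 4 (0): row=0 col=0 char='w'
After 5 (h): row=0 col=0 char='w'
After 6 (k): row=0 col=0 char='w'
After 7 (k): row=0 col=0 char='w'
After 8 (l): row=0 col=1 char='i'

Answer: i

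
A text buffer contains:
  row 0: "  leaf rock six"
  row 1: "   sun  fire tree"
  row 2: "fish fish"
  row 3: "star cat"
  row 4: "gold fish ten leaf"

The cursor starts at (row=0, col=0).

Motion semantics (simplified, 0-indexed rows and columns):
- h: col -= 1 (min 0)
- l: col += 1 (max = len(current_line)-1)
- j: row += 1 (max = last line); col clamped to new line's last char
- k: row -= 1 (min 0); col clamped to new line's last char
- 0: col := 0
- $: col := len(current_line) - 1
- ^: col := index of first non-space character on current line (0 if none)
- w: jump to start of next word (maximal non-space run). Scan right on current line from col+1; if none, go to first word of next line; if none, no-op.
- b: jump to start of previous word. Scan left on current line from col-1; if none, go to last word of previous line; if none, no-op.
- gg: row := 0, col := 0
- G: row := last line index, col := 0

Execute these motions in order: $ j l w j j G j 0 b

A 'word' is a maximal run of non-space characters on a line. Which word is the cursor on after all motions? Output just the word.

After 1 ($): row=0 col=14 char='x'
After 2 (j): row=1 col=14 char='r'
After 3 (l): row=1 col=15 char='e'
After 4 (w): row=2 col=0 char='f'
After 5 (j): row=3 col=0 char='s'
After 6 (j): row=4 col=0 char='g'
After 7 (G): row=4 col=0 char='g'
After 8 (j): row=4 col=0 char='g'
After 9 (0): row=4 col=0 char='g'
After 10 (b): row=3 col=5 char='c'

Answer: cat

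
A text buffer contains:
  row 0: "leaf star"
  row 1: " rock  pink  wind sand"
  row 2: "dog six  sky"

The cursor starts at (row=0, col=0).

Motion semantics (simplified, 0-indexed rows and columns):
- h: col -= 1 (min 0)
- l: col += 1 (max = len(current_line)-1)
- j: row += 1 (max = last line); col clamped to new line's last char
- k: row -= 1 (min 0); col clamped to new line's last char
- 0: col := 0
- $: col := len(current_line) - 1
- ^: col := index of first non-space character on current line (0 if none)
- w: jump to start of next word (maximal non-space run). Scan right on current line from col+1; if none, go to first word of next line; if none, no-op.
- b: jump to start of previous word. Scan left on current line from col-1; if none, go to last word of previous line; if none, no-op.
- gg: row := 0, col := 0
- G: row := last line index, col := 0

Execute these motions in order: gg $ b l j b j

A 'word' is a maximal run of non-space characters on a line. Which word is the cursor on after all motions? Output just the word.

Answer: dog

Derivation:
After 1 (gg): row=0 col=0 char='l'
After 2 ($): row=0 col=8 char='r'
After 3 (b): row=0 col=5 char='s'
After 4 (l): row=0 col=6 char='t'
After 5 (j): row=1 col=6 char='_'
After 6 (b): row=1 col=1 char='r'
After 7 (j): row=2 col=1 char='o'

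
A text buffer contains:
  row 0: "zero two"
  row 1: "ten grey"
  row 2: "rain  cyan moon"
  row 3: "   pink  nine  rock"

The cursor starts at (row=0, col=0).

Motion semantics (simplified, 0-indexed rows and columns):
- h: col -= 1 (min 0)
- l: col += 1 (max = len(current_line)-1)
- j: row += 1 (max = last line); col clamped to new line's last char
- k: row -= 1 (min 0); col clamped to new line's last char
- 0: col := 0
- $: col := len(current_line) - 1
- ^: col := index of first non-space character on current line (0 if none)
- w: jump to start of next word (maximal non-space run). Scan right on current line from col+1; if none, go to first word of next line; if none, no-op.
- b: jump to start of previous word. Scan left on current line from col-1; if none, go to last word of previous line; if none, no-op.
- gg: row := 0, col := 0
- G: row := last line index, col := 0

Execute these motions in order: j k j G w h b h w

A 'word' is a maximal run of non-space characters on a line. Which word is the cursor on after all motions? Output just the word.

Answer: moon

Derivation:
After 1 (j): row=1 col=0 char='t'
After 2 (k): row=0 col=0 char='z'
After 3 (j): row=1 col=0 char='t'
After 4 (G): row=3 col=0 char='_'
After 5 (w): row=3 col=3 char='p'
After 6 (h): row=3 col=2 char='_'
After 7 (b): row=2 col=11 char='m'
After 8 (h): row=2 col=10 char='_'
After 9 (w): row=2 col=11 char='m'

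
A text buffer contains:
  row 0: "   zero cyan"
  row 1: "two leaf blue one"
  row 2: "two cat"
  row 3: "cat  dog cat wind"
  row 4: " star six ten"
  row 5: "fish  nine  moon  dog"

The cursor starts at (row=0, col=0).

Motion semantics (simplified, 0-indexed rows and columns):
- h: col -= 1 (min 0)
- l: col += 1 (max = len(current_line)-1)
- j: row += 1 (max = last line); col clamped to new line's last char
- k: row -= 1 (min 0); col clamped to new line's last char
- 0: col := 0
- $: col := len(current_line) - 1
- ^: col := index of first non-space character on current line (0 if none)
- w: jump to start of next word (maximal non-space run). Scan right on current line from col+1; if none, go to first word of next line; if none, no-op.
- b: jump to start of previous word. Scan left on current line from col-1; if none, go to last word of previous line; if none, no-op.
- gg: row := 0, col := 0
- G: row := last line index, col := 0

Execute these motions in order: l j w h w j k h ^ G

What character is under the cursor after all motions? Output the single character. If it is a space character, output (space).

After 1 (l): row=0 col=1 char='_'
After 2 (j): row=1 col=1 char='w'
After 3 (w): row=1 col=4 char='l'
After 4 (h): row=1 col=3 char='_'
After 5 (w): row=1 col=4 char='l'
After 6 (j): row=2 col=4 char='c'
After 7 (k): row=1 col=4 char='l'
After 8 (h): row=1 col=3 char='_'
After 9 (^): row=1 col=0 char='t'
After 10 (G): row=5 col=0 char='f'

Answer: f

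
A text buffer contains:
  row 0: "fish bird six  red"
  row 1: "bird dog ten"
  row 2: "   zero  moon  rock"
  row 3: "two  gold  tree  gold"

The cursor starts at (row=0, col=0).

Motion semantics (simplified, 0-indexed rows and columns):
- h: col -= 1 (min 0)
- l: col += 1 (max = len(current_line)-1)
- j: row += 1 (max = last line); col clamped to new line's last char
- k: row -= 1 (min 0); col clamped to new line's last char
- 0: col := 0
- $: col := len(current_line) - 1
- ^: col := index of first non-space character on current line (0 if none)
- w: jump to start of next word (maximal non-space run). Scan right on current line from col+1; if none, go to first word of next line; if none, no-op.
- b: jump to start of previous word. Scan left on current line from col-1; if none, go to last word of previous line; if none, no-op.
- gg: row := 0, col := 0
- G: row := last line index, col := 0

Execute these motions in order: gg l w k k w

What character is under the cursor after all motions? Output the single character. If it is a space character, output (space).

After 1 (gg): row=0 col=0 char='f'
After 2 (l): row=0 col=1 char='i'
After 3 (w): row=0 col=5 char='b'
After 4 (k): row=0 col=5 char='b'
After 5 (k): row=0 col=5 char='b'
After 6 (w): row=0 col=10 char='s'

Answer: s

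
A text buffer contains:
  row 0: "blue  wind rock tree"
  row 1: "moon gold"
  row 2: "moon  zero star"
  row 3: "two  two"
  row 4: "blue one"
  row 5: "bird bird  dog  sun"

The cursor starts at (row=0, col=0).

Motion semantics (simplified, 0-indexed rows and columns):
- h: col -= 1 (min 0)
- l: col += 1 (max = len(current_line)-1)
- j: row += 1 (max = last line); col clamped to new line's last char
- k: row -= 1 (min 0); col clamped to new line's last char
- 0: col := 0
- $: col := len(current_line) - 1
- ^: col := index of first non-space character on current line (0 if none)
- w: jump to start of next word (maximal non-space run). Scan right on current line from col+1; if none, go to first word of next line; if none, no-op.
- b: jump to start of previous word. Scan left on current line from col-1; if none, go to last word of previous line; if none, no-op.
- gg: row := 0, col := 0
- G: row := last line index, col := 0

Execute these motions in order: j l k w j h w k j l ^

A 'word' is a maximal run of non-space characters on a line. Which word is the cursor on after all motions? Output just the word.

After 1 (j): row=1 col=0 char='m'
After 2 (l): row=1 col=1 char='o'
After 3 (k): row=0 col=1 char='l'
After 4 (w): row=0 col=6 char='w'
After 5 (j): row=1 col=6 char='o'
After 6 (h): row=1 col=5 char='g'
After 7 (w): row=2 col=0 char='m'
After 8 (k): row=1 col=0 char='m'
After 9 (j): row=2 col=0 char='m'
After 10 (l): row=2 col=1 char='o'
After 11 (^): row=2 col=0 char='m'

Answer: moon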